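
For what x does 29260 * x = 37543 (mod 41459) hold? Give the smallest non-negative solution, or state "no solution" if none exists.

First find gcd(29260, 41459):
41459 = 1*29260 + 12199
29260 = 2*12199 + 4862
12199 = 2*4862 + 2475
4862 = 1*2475 + 2387
2475 = 1*2387 + 88
2387 = 27*88 + 11
88 = 8*11 + 0
gcd = 11 and 11 | 37543, so solutions exist. Divide through by 11: 2660x ≡ 3413 (mod 3769).
Now find 2660⁻¹ mod 3769:
3769 = 1·2660 + 1109
2660 = 2·1109 + 442
1109 = 2·442 + 225
442 = 1·225 + 217
225 = 1·217 + 8
217 = 27·8 + 1
8 = 8·1 + 0
Back-substitute:
1 = 217 − 27·8
1 = −27·225 + 28·217
1 = 28·442 − 55·225
1 = −55·1109 + 138·442
1 = 138·2660 − 331·1109
1 = −331·3769 + 469·2660
So 2660⁻¹ ≡ 469 (mod 3769).
Then x ≡ 469·3413 ≡ 2641 (mod 3769); the smallest non-negative solution is x = 2641.

2641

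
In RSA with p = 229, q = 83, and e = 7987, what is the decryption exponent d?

15667

φ(n) = (p−1)(q−1) = 228·82 = 18696.
Need d with 7987·d ≡ 1 (mod 18696). Apply the extended Euclidean algorithm:
18696 = 2×7987 + 2722
7987 = 2×2722 + 2543
2722 = 1×2543 + 179
2543 = 14×179 + 37
179 = 4×37 + 31
37 = 1×31 + 6
31 = 5×6 + 1
6 = 6×1 + 0
Back-substitute:
1 = 31 − 5·6
1 = −5·37 + 6·31
1 = 6·179 − 29·37
1 = −29·2543 + 412·179
1 = 412·2722 − 441·2543
1 = −441·7987 + 1294·2722
1 = 1294·18696 − 3029·7987
So 7987·(-3029) ≡ 1 (mod 18696), hence d ≡ -3029 ≡ 15667 (mod 18696).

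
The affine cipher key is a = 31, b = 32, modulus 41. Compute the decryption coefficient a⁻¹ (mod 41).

4

Apply the Euclidean algorithm to 41 and 31:
41 = 1·31 + 10
31 = 3·10 + 1
10 = 10·1 + 0
The gcd is 1. Working backward:
1 = 31 − 3·10
1 = −3·41 + 4·31
So 31·4 ≡ 1 (mod 41).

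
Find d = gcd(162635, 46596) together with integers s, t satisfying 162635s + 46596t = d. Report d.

Repeated division:
162635 = 3×46596 + 22847
46596 = 2×22847 + 902
22847 = 25×902 + 297
902 = 3×297 + 11
297 = 27×11 + 0
gcd(162635, 46596) = 11.
Express as a combination:
11 = 902 − 3·297
11 = −3·22847 + 76·902
11 = 76·46596 − 155·22847
11 = −155·162635 + 541·46596
So 11 = (-155)·162635 + (541)·46596.

11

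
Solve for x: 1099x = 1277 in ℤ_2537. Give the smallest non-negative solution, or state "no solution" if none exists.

First find gcd(1099, 2537):
2537 = 2*1099 + 339
1099 = 3*339 + 82
339 = 4*82 + 11
82 = 7*11 + 5
11 = 2*5 + 1
5 = 5*1 + 0
gcd = 1, so a unique solution mod 2537 exists.
Back-substitute for the Bézout coefficients:
1 = 11 − 2·5
1 = −2·82 + 15·11
1 = 15·339 − 62·82
1 = −62·1099 + 201·339
1 = 201·2537 − 464·1099
So 1099·(-464) ≡ 1 (mod 2537), giving 1099⁻¹ ≡ 2073.
x ≡ 1099⁻¹·1277 ≡ 2073·1277 ≡ 1130 (mod 2537).

1130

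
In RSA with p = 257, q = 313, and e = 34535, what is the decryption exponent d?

φ(n) = (p−1)(q−1) = 256·312 = 79872.
Need d with 34535·d ≡ 1 (mod 79872). Apply the extended Euclidean algorithm:
79872 = 2×34535 + 10802
34535 = 3×10802 + 2129
10802 = 5×2129 + 157
2129 = 13×157 + 88
157 = 1×88 + 69
88 = 1×69 + 19
69 = 3×19 + 12
19 = 1×12 + 7
12 = 1×7 + 5
7 = 1×5 + 2
5 = 2×2 + 1
2 = 2×1 + 0
Back-substitute:
1 = 5 − 2·2
1 = −2·7 + 3·5
1 = 3·12 − 5·7
1 = −5·19 + 8·12
1 = 8·69 − 29·19
1 = −29·88 + 37·69
1 = 37·157 − 66·88
1 = −66·2129 + 895·157
1 = 895·10802 − 4541·2129
1 = −4541·34535 + 14518·10802
1 = 14518·79872 − 33577·34535
So 34535·(-33577) ≡ 1 (mod 79872), hence d ≡ -33577 ≡ 46295 (mod 79872).

46295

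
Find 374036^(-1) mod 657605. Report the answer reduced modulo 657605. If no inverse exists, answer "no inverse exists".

no inverse exists

Euclidean algorithm on 657605, 374036:
657605 = 1·374036 + 283569
374036 = 1·283569 + 90467
283569 = 3·90467 + 12168
90467 = 7·12168 + 5291
12168 = 2·5291 + 1586
5291 = 3·1586 + 533
1586 = 2·533 + 520
533 = 1·520 + 13
520 = 40·13 + 0
Since gcd = 13 > 1, 374036 is not a unit mod 657605.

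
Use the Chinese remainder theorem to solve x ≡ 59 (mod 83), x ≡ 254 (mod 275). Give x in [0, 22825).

9604

Write x = 59 + 83·k. Then 83·k ≡ 254 − 59 ≡ 195 (mod 275).
Need 83⁻¹ mod 275. Extended Euclid on (275, 83):
275 = 3·83 + 26
83 = 3·26 + 5
26 = 5·5 + 1
5 = 5·1 + 0
Back-substitute:
1 = 26 − 5·5
1 = −5·83 + 16·26
1 = 16·275 − 53·83
83⁻¹ ≡ 222 (mod 275), so k ≡ 222·195 ≡ 115 (mod 275).
x = 59 + 83·115 = 9604.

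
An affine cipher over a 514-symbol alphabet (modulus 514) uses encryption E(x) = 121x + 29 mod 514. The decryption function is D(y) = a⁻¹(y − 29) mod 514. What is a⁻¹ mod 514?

17

Run Euclid on (514, 121):
514 = 4×121 + 30
121 = 4×30 + 1
30 = 30×1 + 0
gcd = 1, so the inverse exists. Back-substitute:
1 = 121 − 4·30
1 = −4·514 + 17·121
So 121·17 ≡ 1 (mod 514).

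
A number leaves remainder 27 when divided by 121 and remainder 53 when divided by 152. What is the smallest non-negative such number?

7045

Write x = 27 + 121·k. Then 121·k ≡ 53 − 27 ≡ 26 (mod 152).
Need 121⁻¹ mod 152. Extended Euclid on (152, 121):
152 = 1·121 + 31
121 = 3·31 + 28
31 = 1·28 + 3
28 = 9·3 + 1
3 = 3·1 + 0
Back-substitute:
1 = 28 − 9·3
1 = −9·31 + 10·28
1 = 10·121 − 39·31
1 = −39·152 + 49·121
121⁻¹ ≡ 49 (mod 152), so k ≡ 49·26 ≡ 58 (mod 152).
x = 27 + 121·58 = 7045.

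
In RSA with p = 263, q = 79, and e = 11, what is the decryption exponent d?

11147

φ(n) = (p−1)(q−1) = 262·78 = 20436.
Need d with 11·d ≡ 1 (mod 20436). Apply the extended Euclidean algorithm:
20436 = 1857×11 + 9
11 = 1×9 + 2
9 = 4×2 + 1
2 = 2×1 + 0
Back-substitute:
1 = 9 − 4·2
1 = −4·11 + 5·9
1 = 5·20436 − 9289·11
So 11·(-9289) ≡ 1 (mod 20436), hence d ≡ -9289 ≡ 11147 (mod 20436).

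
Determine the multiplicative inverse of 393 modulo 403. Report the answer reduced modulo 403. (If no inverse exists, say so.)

gcd(403, 393) by repeated division:
403 = 1*393 + 10
393 = 39*10 + 3
10 = 3*3 + 1
3 = 3*1 + 0
Since gcd(393, 403) = 1, back-substitute to write 1 as a combination:
1 = 10 − 3·3
1 = −3·393 + 118·10
1 = 118·403 − 121·393
Thus 393·(-121) ≡ 1 (mod 403); reducing, -121 mod 403 = 282.

282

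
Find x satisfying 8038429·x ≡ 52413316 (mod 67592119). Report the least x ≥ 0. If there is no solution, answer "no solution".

gcd(8038429, 67592119):
67592119 = 8·8038429 + 3284687
8038429 = 2·3284687 + 1469055
3284687 = 2·1469055 + 346577
1469055 = 4·346577 + 82747
346577 = 4·82747 + 15589
82747 = 5·15589 + 4802
15589 = 3·4802 + 1183
4802 = 4·1183 + 70
1183 = 16·70 + 63
70 = 1·63 + 7
63 = 9·7 + 0
gcd = 7, but 7 ∤ 52413316, so the congruence has no solution.

no solution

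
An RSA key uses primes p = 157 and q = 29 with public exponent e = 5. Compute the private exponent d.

φ(n) = (p−1)(q−1) = 156·28 = 4368.
Need d with 5·d ≡ 1 (mod 4368). Apply the extended Euclidean algorithm:
4368 = 873·5 + 3
5 = 1·3 + 2
3 = 1·2 + 1
2 = 2·1 + 0
Back-substitute:
1 = 3 − 2
1 = −5 + 2·3
1 = 2·4368 − 1747·5
So 5·(-1747) ≡ 1 (mod 4368), hence d ≡ -1747 ≡ 2621 (mod 4368).

2621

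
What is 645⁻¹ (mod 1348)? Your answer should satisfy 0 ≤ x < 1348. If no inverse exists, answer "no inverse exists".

Apply the Euclidean algorithm to 1348 and 645:
1348 = 2·645 + 58
645 = 11·58 + 7
58 = 8·7 + 2
7 = 3·2 + 1
2 = 2·1 + 0
Since gcd(645, 1348) = 1, back-substitute to write 1 as a combination:
1 = 7 − 3·2
1 = −3·58 + 25·7
1 = 25·645 − 278·58
1 = −278·1348 + 581·645
So 645·581 ≡ 1 (mod 1348).

581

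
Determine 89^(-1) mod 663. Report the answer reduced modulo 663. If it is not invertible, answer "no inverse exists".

149

gcd(663, 89) by repeated division:
663 = 7*89 + 40
89 = 2*40 + 9
40 = 4*9 + 4
9 = 2*4 + 1
4 = 4*1 + 0
Since gcd(89, 663) = 1, back-substitute to write 1 as a combination:
1 = 9 − 2·4
1 = −2·40 + 9·9
1 = 9·89 − 20·40
1 = −20·663 + 149·89
So 89·149 ≡ 1 (mod 663).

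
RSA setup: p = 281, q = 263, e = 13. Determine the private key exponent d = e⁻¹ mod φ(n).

67717

φ(n) = (p−1)(q−1) = 280·262 = 73360.
Need d with 13·d ≡ 1 (mod 73360). Apply the extended Euclidean algorithm:
73360 = 5643·13 + 1
13 = 13·1 + 0
Back-substitute:
1 = 73360 − 5643·13
So 13·(-5643) ≡ 1 (mod 73360), hence d ≡ -5643 ≡ 67717 (mod 73360).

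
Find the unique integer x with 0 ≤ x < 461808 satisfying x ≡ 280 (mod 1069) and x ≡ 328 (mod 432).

205528

Write x = 280 + 1069·k. Then 1069·k ≡ 328 − 280 ≡ 48 (mod 432).
Need 1069⁻¹ mod 432. Extended Euclid on (432, 205):
432 = 2·205 + 22
205 = 9·22 + 7
22 = 3·7 + 1
7 = 7·1 + 0
Back-substitute:
1 = 22 − 3·7
1 = −3·205 + 28·22
1 = 28·432 − 59·205
1069⁻¹ ≡ 373 (mod 432), so k ≡ 373·48 ≡ 192 (mod 432).
x = 280 + 1069·192 = 205528.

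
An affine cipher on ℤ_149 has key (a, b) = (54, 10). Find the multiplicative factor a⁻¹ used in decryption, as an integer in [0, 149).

69

Apply the Euclidean algorithm to 149 and 54:
149 = 2·54 + 41
54 = 1·41 + 13
41 = 3·13 + 2
13 = 6·2 + 1
2 = 2·1 + 0
The gcd is 1. Working backward:
1 = 13 − 6·2
1 = −6·41 + 19·13
1 = 19·54 − 25·41
1 = −25·149 + 69·54
So 54·69 ≡ 1 (mod 149).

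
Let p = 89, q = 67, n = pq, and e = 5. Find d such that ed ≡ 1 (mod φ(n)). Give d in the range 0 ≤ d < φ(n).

φ(n) = (p−1)(q−1) = 88·66 = 5808.
Need d with 5·d ≡ 1 (mod 5808). Apply the extended Euclidean algorithm:
5808 = 1161·5 + 3
5 = 1·3 + 2
3 = 1·2 + 1
2 = 2·1 + 0
Back-substitute:
1 = 3 − 2
1 = −5 + 2·3
1 = 2·5808 − 2323·5
So 5·(-2323) ≡ 1 (mod 5808), hence d ≡ -2323 ≡ 3485 (mod 5808).

3485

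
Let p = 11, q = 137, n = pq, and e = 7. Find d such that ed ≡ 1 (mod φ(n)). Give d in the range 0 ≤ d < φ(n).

φ(n) = (p−1)(q−1) = 10·136 = 1360.
Need d with 7·d ≡ 1 (mod 1360). Apply the extended Euclidean algorithm:
1360 = 194·7 + 2
7 = 3·2 + 1
2 = 2·1 + 0
Back-substitute:
1 = 7 − 3·2
1 = −3·1360 + 583·7
So 7·583 ≡ 1 (mod 1360), hence d = 583.

583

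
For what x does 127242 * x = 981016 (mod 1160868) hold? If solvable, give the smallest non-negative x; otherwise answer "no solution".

gcd(127242, 1160868):
1160868 = 9*127242 + 15690
127242 = 8*15690 + 1722
15690 = 9*1722 + 192
1722 = 8*192 + 186
192 = 1*186 + 6
186 = 31*6 + 0
gcd = 6, but 6 ∤ 981016, so the congruence has no solution.

no solution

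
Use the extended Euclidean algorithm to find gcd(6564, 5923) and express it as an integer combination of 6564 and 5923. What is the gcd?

1

Repeated division:
6564 = 1·5923 + 641
5923 = 9·641 + 154
641 = 4·154 + 25
154 = 6·25 + 4
25 = 6·4 + 1
4 = 4·1 + 0
gcd(6564, 5923) = 1.
Back-substituting:
1 = 25 − 6·4
1 = −6·154 + 37·25
1 = 37·641 − 154·154
1 = −154·5923 + 1423·641
1 = 1423·6564 − 1577·5923
So 1 = (1423)·6564 + (-1577)·5923.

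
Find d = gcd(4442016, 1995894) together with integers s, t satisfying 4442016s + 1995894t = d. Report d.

6

Apply Euclid's algorithm to 4442016 and 1995894:
4442016 = 2*1995894 + 450228
1995894 = 4*450228 + 194982
450228 = 2*194982 + 60264
194982 = 3*60264 + 14190
60264 = 4*14190 + 3504
14190 = 4*3504 + 174
3504 = 20*174 + 24
174 = 7*24 + 6
24 = 4*6 + 0
gcd(4442016, 1995894) = 6.
Back-substituting:
6 = 174 − 7·24
6 = −7·3504 + 141·174
6 = 141·14190 − 571·3504
6 = −571·60264 + 2425·14190
6 = 2425·194982 − 7846·60264
6 = −7846·450228 + 18117·194982
6 = 18117·1995894 − 80314·450228
6 = −80314·4442016 + 178745·1995894
So 6 = (-80314)·4442016 + (178745)·1995894.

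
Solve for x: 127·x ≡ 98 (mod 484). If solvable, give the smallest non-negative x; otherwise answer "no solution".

First find gcd(127, 484):
484 = 3*127 + 103
127 = 1*103 + 24
103 = 4*24 + 7
24 = 3*7 + 3
7 = 2*3 + 1
3 = 3*1 + 0
gcd = 1, so a unique solution mod 484 exists.
Back-substitute for the Bézout coefficients:
1 = 7 − 2·3
1 = −2·24 + 7·7
1 = 7·103 − 30·24
1 = −30·127 + 37·103
1 = 37·484 − 141·127
So 127·(-141) ≡ 1 (mod 484), giving 127⁻¹ ≡ 343.
x ≡ 127⁻¹·98 ≡ 343·98 ≡ 218 (mod 484).

218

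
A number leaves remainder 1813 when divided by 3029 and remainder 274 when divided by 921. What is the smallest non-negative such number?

183553

Write x = 1813 + 3029·k. Then 3029·k ≡ 274 − 1813 ≡ 303 (mod 921).
Need 3029⁻¹ mod 921. Extended Euclid on (921, 266):
921 = 3·266 + 123
266 = 2·123 + 20
123 = 6·20 + 3
20 = 6·3 + 2
3 = 1·2 + 1
2 = 2·1 + 0
Back-substitute:
1 = 3 − 2
1 = −20 + 7·3
1 = 7·123 − 43·20
1 = −43·266 + 93·123
1 = 93·921 − 322·266
3029⁻¹ ≡ 599 (mod 921), so k ≡ 599·303 ≡ 60 (mod 921).
x = 1813 + 3029·60 = 183553.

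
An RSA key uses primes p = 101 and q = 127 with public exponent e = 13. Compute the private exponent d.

φ(n) = (p−1)(q−1) = 100·126 = 12600.
Need d with 13·d ≡ 1 (mod 12600). Apply the extended Euclidean algorithm:
12600 = 969×13 + 3
13 = 4×3 + 1
3 = 3×1 + 0
Back-substitute:
1 = 13 − 4·3
1 = −4·12600 + 3877·13
So 13·3877 ≡ 1 (mod 12600), hence d = 3877.

3877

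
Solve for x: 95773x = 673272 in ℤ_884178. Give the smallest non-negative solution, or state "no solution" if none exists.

719532

First find gcd(95773, 884178):
884178 = 9×95773 + 22221
95773 = 4×22221 + 6889
22221 = 3×6889 + 1554
6889 = 4×1554 + 673
1554 = 2×673 + 208
673 = 3×208 + 49
208 = 4×49 + 12
49 = 4×12 + 1
12 = 12×1 + 0
gcd = 1, so a unique solution mod 884178 exists.
Back-substitute for the Bézout coefficients:
1 = 49 − 4·12
1 = −4·208 + 17·49
1 = 17·673 − 55·208
1 = −55·1554 + 127·673
1 = 127·6889 − 563·1554
1 = −563·22221 + 1816·6889
1 = 1816·95773 − 7827·22221
1 = −7827·884178 + 72259·95773
So 95773·(72259) ≡ 1 (mod 884178), giving 95773⁻¹ ≡ 72259.
x ≡ 95773⁻¹·673272 ≡ 72259·673272 ≡ 719532 (mod 884178).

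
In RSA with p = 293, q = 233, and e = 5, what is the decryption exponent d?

φ(n) = (p−1)(q−1) = 292·232 = 67744.
Need d with 5·d ≡ 1 (mod 67744). Apply the extended Euclidean algorithm:
67744 = 13548·5 + 4
5 = 1·4 + 1
4 = 4·1 + 0
Back-substitute:
1 = 5 − 4
1 = −67744 + 13549·5
So 5·13549 ≡ 1 (mod 67744), hence d = 13549.

13549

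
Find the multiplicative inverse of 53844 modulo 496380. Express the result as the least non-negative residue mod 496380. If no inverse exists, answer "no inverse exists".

Compute gcd(53844, 496380):
496380 = 9*53844 + 11784
53844 = 4*11784 + 6708
11784 = 1*6708 + 5076
6708 = 1*5076 + 1632
5076 = 3*1632 + 180
1632 = 9*180 + 12
180 = 15*12 + 0
The gcd is 12, not 1, hence no inverse exists.

no inverse exists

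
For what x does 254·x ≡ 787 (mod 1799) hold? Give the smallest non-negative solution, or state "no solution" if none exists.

First find gcd(254, 1799):
1799 = 7×254 + 21
254 = 12×21 + 2
21 = 10×2 + 1
2 = 2×1 + 0
gcd = 1, so a unique solution mod 1799 exists.
Back-substitute for the Bézout coefficients:
1 = 21 − 10·2
1 = −10·254 + 121·21
1 = 121·1799 − 857·254
So 254·(-857) ≡ 1 (mod 1799), giving 254⁻¹ ≡ 942.
x ≡ 254⁻¹·787 ≡ 942·787 ≡ 166 (mod 1799).

166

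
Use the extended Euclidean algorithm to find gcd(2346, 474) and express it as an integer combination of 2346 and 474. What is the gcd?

Euclidean algorithm:
2346 = 4*474 + 450
474 = 1*450 + 24
450 = 18*24 + 18
24 = 1*18 + 6
18 = 3*6 + 0
gcd(2346, 474) = 6.
Working backward:
6 = 24 − 18
6 = −450 + 19·24
6 = 19·474 − 20·450
6 = −20·2346 + 99·474
So 6 = (-20)·2346 + (99)·474.

6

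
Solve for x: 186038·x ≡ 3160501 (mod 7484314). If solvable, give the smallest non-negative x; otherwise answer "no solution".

no solution

gcd(186038, 7484314):
7484314 = 40*186038 + 42794
186038 = 4*42794 + 14862
42794 = 2*14862 + 13070
14862 = 1*13070 + 1792
13070 = 7*1792 + 526
1792 = 3*526 + 214
526 = 2*214 + 98
214 = 2*98 + 18
98 = 5*18 + 8
18 = 2*8 + 2
8 = 4*2 + 0
gcd = 2, but 2 ∤ 3160501, so the congruence has no solution.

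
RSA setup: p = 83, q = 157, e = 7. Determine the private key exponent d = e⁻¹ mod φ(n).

3655

φ(n) = (p−1)(q−1) = 82·156 = 12792.
Need d with 7·d ≡ 1 (mod 12792). Apply the extended Euclidean algorithm:
12792 = 1827×7 + 3
7 = 2×3 + 1
3 = 3×1 + 0
Back-substitute:
1 = 7 − 2·3
1 = −2·12792 + 3655·7
So 7·3655 ≡ 1 (mod 12792), hence d = 3655.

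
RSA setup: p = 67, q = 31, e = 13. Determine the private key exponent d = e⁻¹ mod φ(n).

φ(n) = (p−1)(q−1) = 66·30 = 1980.
Need d with 13·d ≡ 1 (mod 1980). Apply the extended Euclidean algorithm:
1980 = 152×13 + 4
13 = 3×4 + 1
4 = 4×1 + 0
Back-substitute:
1 = 13 − 3·4
1 = −3·1980 + 457·13
So 13·457 ≡ 1 (mod 1980), hence d = 457.

457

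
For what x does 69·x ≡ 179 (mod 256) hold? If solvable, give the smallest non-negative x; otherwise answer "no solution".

First find gcd(69, 256):
256 = 3·69 + 49
69 = 1·49 + 20
49 = 2·20 + 9
20 = 2·9 + 2
9 = 4·2 + 1
2 = 2·1 + 0
gcd = 1, so a unique solution mod 256 exists.
Back-substitute for the Bézout coefficients:
1 = 9 − 4·2
1 = −4·20 + 9·9
1 = 9·49 − 22·20
1 = −22·69 + 31·49
1 = 31·256 − 115·69
So 69·(-115) ≡ 1 (mod 256), giving 69⁻¹ ≡ 141.
x ≡ 69⁻¹·179 ≡ 141·179 ≡ 151 (mod 256).

151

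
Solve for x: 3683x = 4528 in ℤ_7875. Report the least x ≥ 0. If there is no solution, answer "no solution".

6341

First find gcd(3683, 7875):
7875 = 2×3683 + 509
3683 = 7×509 + 120
509 = 4×120 + 29
120 = 4×29 + 4
29 = 7×4 + 1
4 = 4×1 + 0
gcd = 1, so a unique solution mod 7875 exists.
Back-substitute for the Bézout coefficients:
1 = 29 − 7·4
1 = −7·120 + 29·29
1 = 29·509 − 123·120
1 = −123·3683 + 890·509
1 = 890·7875 − 1903·3683
So 3683·(-1903) ≡ 1 (mod 7875), giving 3683⁻¹ ≡ 5972.
x ≡ 3683⁻¹·4528 ≡ 5972·4528 ≡ 6341 (mod 7875).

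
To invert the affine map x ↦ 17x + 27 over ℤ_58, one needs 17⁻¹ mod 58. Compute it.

Run Euclid on (58, 17):
58 = 3·17 + 7
17 = 2·7 + 3
7 = 2·3 + 1
3 = 3·1 + 0
gcd = 1, so the inverse exists. Back-substitute:
1 = 7 − 2·3
1 = −2·17 + 5·7
1 = 5·58 − 17·17
So 17·(-17) ≡ 1 (mod 58), and -17 ≡ 41 (mod 58).

41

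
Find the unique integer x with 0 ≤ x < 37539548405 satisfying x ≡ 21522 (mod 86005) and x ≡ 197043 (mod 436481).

Write x = 21522 + 86005·k. Then 86005·k ≡ 197043 − 21522 ≡ 175521 (mod 436481).
Need 86005⁻¹ mod 436481. Extended Euclid on (436481, 86005):
436481 = 5*86005 + 6456
86005 = 13*6456 + 2077
6456 = 3*2077 + 225
2077 = 9*225 + 52
225 = 4*52 + 17
52 = 3*17 + 1
17 = 17*1 + 0
Back-substitute:
1 = 52 − 3·17
1 = −3·225 + 13·52
1 = 13·2077 − 120·225
1 = −120·6456 + 373·2077
1 = 373·86005 − 4969·6456
1 = −4969·436481 + 25218·86005
86005⁻¹ ≡ 25218 (mod 436481), so k ≡ 25218·175521 ≡ 371238 (mod 436481).
x = 21522 + 86005·371238 = 31928345712.

31928345712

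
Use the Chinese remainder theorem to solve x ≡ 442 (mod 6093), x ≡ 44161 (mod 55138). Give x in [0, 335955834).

29984095

Write x = 442 + 6093·k. Then 6093·k ≡ 44161 − 442 ≡ 43719 (mod 55138).
Need 6093⁻¹ mod 55138. Extended Euclid on (55138, 6093):
55138 = 9×6093 + 301
6093 = 20×301 + 73
301 = 4×73 + 9
73 = 8×9 + 1
9 = 9×1 + 0
Back-substitute:
1 = 73 − 8·9
1 = −8·301 + 33·73
1 = 33·6093 − 668·301
1 = −668·55138 + 6045·6093
6093⁻¹ ≡ 6045 (mod 55138), so k ≡ 6045·43719 ≡ 4921 (mod 55138).
x = 442 + 6093·4921 = 29984095.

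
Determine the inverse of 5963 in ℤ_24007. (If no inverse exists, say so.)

2633

Run Euclid on (24007, 5963):
24007 = 4·5963 + 155
5963 = 38·155 + 73
155 = 2·73 + 9
73 = 8·9 + 1
9 = 9·1 + 0
The gcd is 1. Working backward:
1 = 73 − 8·9
1 = −8·155 + 17·73
1 = 17·5963 − 654·155
1 = −654·24007 + 2633·5963
So 5963·2633 ≡ 1 (mod 24007).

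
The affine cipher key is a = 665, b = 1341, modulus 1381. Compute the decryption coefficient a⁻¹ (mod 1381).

704

gcd(1381, 665) by repeated division:
1381 = 2·665 + 51
665 = 13·51 + 2
51 = 25·2 + 1
2 = 2·1 + 0
The gcd is 1. Working backward:
1 = 51 − 25·2
1 = −25·665 + 326·51
1 = 326·1381 − 677·665
Thus 665·(-677) ≡ 1 (mod 1381); reducing, -677 mod 1381 = 704.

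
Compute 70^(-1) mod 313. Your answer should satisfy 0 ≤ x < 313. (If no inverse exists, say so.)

237

Extended Euclidean algorithm:
313 = 4×70 + 33
70 = 2×33 + 4
33 = 8×4 + 1
4 = 4×1 + 0
The gcd is 1. Working backward:
1 = 33 − 8·4
1 = −8·70 + 17·33
1 = 17·313 − 76·70
So 70·(-76) ≡ 1 (mod 313), and -76 ≡ 237 (mod 313).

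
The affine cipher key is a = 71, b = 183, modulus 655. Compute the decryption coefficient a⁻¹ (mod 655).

286

gcd(655, 71) by repeated division:
655 = 9*71 + 16
71 = 4*16 + 7
16 = 2*7 + 2
7 = 3*2 + 1
2 = 2*1 + 0
Since gcd(71, 655) = 1, back-substitute to write 1 as a combination:
1 = 7 − 3·2
1 = −3·16 + 7·7
1 = 7·71 − 31·16
1 = −31·655 + 286·71
So 71·286 ≡ 1 (mod 655).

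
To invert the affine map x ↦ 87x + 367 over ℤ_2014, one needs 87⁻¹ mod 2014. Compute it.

Apply the Euclidean algorithm to 2014 and 87:
2014 = 23*87 + 13
87 = 6*13 + 9
13 = 1*9 + 4
9 = 2*4 + 1
4 = 4*1 + 0
The gcd is 1. Working backward:
1 = 9 − 2·4
1 = −2·13 + 3·9
1 = 3·87 − 20·13
1 = −20·2014 + 463·87
So 87·463 ≡ 1 (mod 2014).

463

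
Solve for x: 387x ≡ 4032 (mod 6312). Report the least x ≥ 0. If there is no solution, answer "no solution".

304

First find gcd(387, 6312):
6312 = 16*387 + 120
387 = 3*120 + 27
120 = 4*27 + 12
27 = 2*12 + 3
12 = 4*3 + 0
gcd = 3 and 3 | 4032, so solutions exist. Divide through by 3: 129x ≡ 1344 (mod 2104).
Now find 129⁻¹ mod 2104:
2104 = 16*129 + 40
129 = 3*40 + 9
40 = 4*9 + 4
9 = 2*4 + 1
4 = 4*1 + 0
Back-substitute:
1 = 9 − 2·4
1 = −2·40 + 9·9
1 = 9·129 − 29·40
1 = −29·2104 + 473·129
So 129⁻¹ ≡ 473 (mod 2104).
Then x ≡ 473·1344 ≡ 304 (mod 2104); the smallest non-negative solution is x = 304.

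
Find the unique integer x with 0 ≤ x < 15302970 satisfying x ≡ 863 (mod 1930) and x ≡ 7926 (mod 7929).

12480243

Write x = 863 + 1930·k. Then 1930·k ≡ 7926 − 863 ≡ 7063 (mod 7929).
Need 1930⁻¹ mod 7929. Extended Euclid on (7929, 1930):
7929 = 4·1930 + 209
1930 = 9·209 + 49
209 = 4·49 + 13
49 = 3·13 + 10
13 = 1·10 + 3
10 = 3·3 + 1
3 = 3·1 + 0
Back-substitute:
1 = 10 − 3·3
1 = −3·13 + 4·10
1 = 4·49 − 15·13
1 = −15·209 + 64·49
1 = 64·1930 − 591·209
1 = −591·7929 + 2428·1930
1930⁻¹ ≡ 2428 (mod 7929), so k ≡ 2428·7063 ≡ 6466 (mod 7929).
x = 863 + 1930·6466 = 12480243.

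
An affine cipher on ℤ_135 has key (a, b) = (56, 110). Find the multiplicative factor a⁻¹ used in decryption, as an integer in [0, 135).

Apply the Euclidean algorithm to 135 and 56:
135 = 2·56 + 23
56 = 2·23 + 10
23 = 2·10 + 3
10 = 3·3 + 1
3 = 3·1 + 0
The gcd is 1. Working backward:
1 = 10 − 3·3
1 = −3·23 + 7·10
1 = 7·56 − 17·23
1 = −17·135 + 41·56
So 56·41 ≡ 1 (mod 135).

41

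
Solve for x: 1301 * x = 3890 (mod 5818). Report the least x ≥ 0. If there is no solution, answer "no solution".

First find gcd(1301, 5818):
5818 = 4*1301 + 614
1301 = 2*614 + 73
614 = 8*73 + 30
73 = 2*30 + 13
30 = 2*13 + 4
13 = 3*4 + 1
4 = 4*1 + 0
gcd = 1, so a unique solution mod 5818 exists.
Back-substitute for the Bézout coefficients:
1 = 13 − 3·4
1 = −3·30 + 7·13
1 = 7·73 − 17·30
1 = −17·614 + 143·73
1 = 143·1301 − 303·614
1 = −303·5818 + 1355·1301
So 1301·(1355) ≡ 1 (mod 5818), giving 1301⁻¹ ≡ 1355.
x ≡ 1301⁻¹·3890 ≡ 1355·3890 ≡ 5660 (mod 5818).

5660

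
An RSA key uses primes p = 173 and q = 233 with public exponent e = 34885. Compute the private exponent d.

36525

φ(n) = (p−1)(q−1) = 172·232 = 39904.
Need d with 34885·d ≡ 1 (mod 39904). Apply the extended Euclidean algorithm:
39904 = 1*34885 + 5019
34885 = 6*5019 + 4771
5019 = 1*4771 + 248
4771 = 19*248 + 59
248 = 4*59 + 12
59 = 4*12 + 11
12 = 1*11 + 1
11 = 11*1 + 0
Back-substitute:
1 = 12 − 11
1 = −59 + 5·12
1 = 5·248 − 21·59
1 = −21·4771 + 404·248
1 = 404·5019 − 425·4771
1 = −425·34885 + 2954·5019
1 = 2954·39904 − 3379·34885
So 34885·(-3379) ≡ 1 (mod 39904), hence d ≡ -3379 ≡ 36525 (mod 39904).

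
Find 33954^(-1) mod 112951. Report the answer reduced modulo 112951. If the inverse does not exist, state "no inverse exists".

98976

Extended Euclidean algorithm:
112951 = 3·33954 + 11089
33954 = 3·11089 + 687
11089 = 16·687 + 97
687 = 7·97 + 8
97 = 12·8 + 1
8 = 8·1 + 0
The gcd is 1. Working backward:
1 = 97 − 12·8
1 = −12·687 + 85·97
1 = 85·11089 − 1372·687
1 = −1372·33954 + 4201·11089
1 = 4201·112951 − 13975·33954
Hence 33954⁻¹ ≡ -13975 ≡ 98976 (mod 112951).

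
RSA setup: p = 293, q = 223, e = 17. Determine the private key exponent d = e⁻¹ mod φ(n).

41945

φ(n) = (p−1)(q−1) = 292·222 = 64824.
Need d with 17·d ≡ 1 (mod 64824). Apply the extended Euclidean algorithm:
64824 = 3813×17 + 3
17 = 5×3 + 2
3 = 1×2 + 1
2 = 2×1 + 0
Back-substitute:
1 = 3 − 2
1 = −17 + 6·3
1 = 6·64824 − 22879·17
So 17·(-22879) ≡ 1 (mod 64824), hence d ≡ -22879 ≡ 41945 (mod 64824).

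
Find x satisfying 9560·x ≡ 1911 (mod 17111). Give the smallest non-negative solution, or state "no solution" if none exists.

First find gcd(9560, 17111):
17111 = 1·9560 + 7551
9560 = 1·7551 + 2009
7551 = 3·2009 + 1524
2009 = 1·1524 + 485
1524 = 3·485 + 69
485 = 7·69 + 2
69 = 34·2 + 1
2 = 2·1 + 0
gcd = 1, so a unique solution mod 17111 exists.
Back-substitute for the Bézout coefficients:
1 = 69 − 34·2
1 = −34·485 + 239·69
1 = 239·1524 − 751·485
1 = −751·2009 + 990·1524
1 = 990·7551 − 3721·2009
1 = −3721·9560 + 4711·7551
1 = 4711·17111 − 8432·9560
So 9560·(-8432) ≡ 1 (mod 17111), giving 9560⁻¹ ≡ 8679.
x ≡ 9560⁻¹·1911 ≡ 8679·1911 ≡ 5010 (mod 17111).

5010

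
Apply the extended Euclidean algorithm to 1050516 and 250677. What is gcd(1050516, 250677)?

Euclidean algorithm:
1050516 = 4×250677 + 47808
250677 = 5×47808 + 11637
47808 = 4×11637 + 1260
11637 = 9×1260 + 297
1260 = 4×297 + 72
297 = 4×72 + 9
72 = 8×9 + 0
gcd(1050516, 250677) = 9.
Back-substituting:
9 = 297 − 4·72
9 = −4·1260 + 17·297
9 = 17·11637 − 157·1260
9 = −157·47808 + 645·11637
9 = 645·250677 − 3382·47808
9 = −3382·1050516 + 14173·250677
So 9 = (-3382)·1050516 + (14173)·250677.

9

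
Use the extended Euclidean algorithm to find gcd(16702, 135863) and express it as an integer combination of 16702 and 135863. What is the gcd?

7

Repeated division:
135863 = 8×16702 + 2247
16702 = 7×2247 + 973
2247 = 2×973 + 301
973 = 3×301 + 70
301 = 4×70 + 21
70 = 3×21 + 7
21 = 3×7 + 0
gcd(16702, 135863) = 7.
Working backward:
7 = 70 − 3·21
7 = −3·301 + 13·70
7 = 13·973 − 42·301
7 = −42·2247 + 97·973
7 = 97·16702 − 721·2247
7 = −721·135863 + 5865·16702
So 7 = (-721)·135863 + (5865)·16702.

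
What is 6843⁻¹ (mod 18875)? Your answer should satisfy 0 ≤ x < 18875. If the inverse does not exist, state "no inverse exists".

Extended Euclidean algorithm:
18875 = 2·6843 + 5189
6843 = 1·5189 + 1654
5189 = 3·1654 + 227
1654 = 7·227 + 65
227 = 3·65 + 32
65 = 2·32 + 1
32 = 32·1 + 0
The gcd is 1. Working backward:
1 = 65 − 2·32
1 = −2·227 + 7·65
1 = 7·1654 − 51·227
1 = −51·5189 + 160·1654
1 = 160·6843 − 211·5189
1 = −211·18875 + 582·6843
So 6843·582 ≡ 1 (mod 18875).

582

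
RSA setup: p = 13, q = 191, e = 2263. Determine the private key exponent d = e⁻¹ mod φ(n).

φ(n) = (p−1)(q−1) = 12·190 = 2280.
Need d with 2263·d ≡ 1 (mod 2280). Apply the extended Euclidean algorithm:
2280 = 1·2263 + 17
2263 = 133·17 + 2
17 = 8·2 + 1
2 = 2·1 + 0
Back-substitute:
1 = 17 − 8·2
1 = −8·2263 + 1065·17
1 = 1065·2280 − 1073·2263
So 2263·(-1073) ≡ 1 (mod 2280), hence d ≡ -1073 ≡ 1207 (mod 2280).

1207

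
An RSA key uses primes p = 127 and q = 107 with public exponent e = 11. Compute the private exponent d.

φ(n) = (p−1)(q−1) = 126·106 = 13356.
Need d with 11·d ≡ 1 (mod 13356). Apply the extended Euclidean algorithm:
13356 = 1214×11 + 2
11 = 5×2 + 1
2 = 2×1 + 0
Back-substitute:
1 = 11 − 5·2
1 = −5·13356 + 6071·11
So 11·6071 ≡ 1 (mod 13356), hence d = 6071.

6071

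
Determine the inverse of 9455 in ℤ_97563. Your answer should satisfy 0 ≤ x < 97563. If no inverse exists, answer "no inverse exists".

56990

gcd(97563, 9455) by repeated division:
97563 = 10×9455 + 3013
9455 = 3×3013 + 416
3013 = 7×416 + 101
416 = 4×101 + 12
101 = 8×12 + 5
12 = 2×5 + 2
5 = 2×2 + 1
2 = 2×1 + 0
Since gcd(9455, 97563) = 1, back-substitute to write 1 as a combination:
1 = 5 − 2·2
1 = −2·12 + 5·5
1 = 5·101 − 42·12
1 = −42·416 + 173·101
1 = 173·3013 − 1253·416
1 = −1253·9455 + 3932·3013
1 = 3932·97563 − 40573·9455
So 9455·(-40573) ≡ 1 (mod 97563), and -40573 ≡ 56990 (mod 97563).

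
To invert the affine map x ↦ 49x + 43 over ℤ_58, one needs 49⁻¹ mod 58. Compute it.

gcd(58, 49) by repeated division:
58 = 1×49 + 9
49 = 5×9 + 4
9 = 2×4 + 1
4 = 4×1 + 0
gcd = 1, so the inverse exists. Back-substitute:
1 = 9 − 2·4
1 = −2·49 + 11·9
1 = 11·58 − 13·49
So 49·(-13) ≡ 1 (mod 58), and -13 ≡ 45 (mod 58).

45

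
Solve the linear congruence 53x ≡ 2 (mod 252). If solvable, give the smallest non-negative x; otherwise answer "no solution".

First find gcd(53, 252):
252 = 4×53 + 40
53 = 1×40 + 13
40 = 3×13 + 1
13 = 13×1 + 0
gcd = 1, so a unique solution mod 252 exists.
Back-substitute for the Bézout coefficients:
1 = 40 − 3·13
1 = −3·53 + 4·40
1 = 4·252 − 19·53
So 53·(-19) ≡ 1 (mod 252), giving 53⁻¹ ≡ 233.
x ≡ 53⁻¹·2 ≡ 233·2 ≡ 214 (mod 252).

214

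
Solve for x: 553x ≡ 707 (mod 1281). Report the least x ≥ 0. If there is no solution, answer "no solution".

131

First find gcd(553, 1281):
1281 = 2·553 + 175
553 = 3·175 + 28
175 = 6·28 + 7
28 = 4·7 + 0
gcd = 7 and 7 | 707, so solutions exist. Divide through by 7: 79x ≡ 101 (mod 183).
Now find 79⁻¹ mod 183:
183 = 2*79 + 25
79 = 3*25 + 4
25 = 6*4 + 1
4 = 4*1 + 0
Back-substitute:
1 = 25 − 6·4
1 = −6·79 + 19·25
1 = 19·183 − 44·79
So 79·(-44) ≡ 1 (mod 183), i.e. 79⁻¹ ≡ 139.
Then x ≡ 139·101 ≡ 131 (mod 183); the smallest non-negative solution is x = 131.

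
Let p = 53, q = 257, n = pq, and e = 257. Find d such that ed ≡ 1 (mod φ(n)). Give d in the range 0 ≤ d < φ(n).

8961

φ(n) = (p−1)(q−1) = 52·256 = 13312.
Need d with 257·d ≡ 1 (mod 13312). Apply the extended Euclidean algorithm:
13312 = 51*257 + 205
257 = 1*205 + 52
205 = 3*52 + 49
52 = 1*49 + 3
49 = 16*3 + 1
3 = 3*1 + 0
Back-substitute:
1 = 49 − 16·3
1 = −16·52 + 17·49
1 = 17·205 − 67·52
1 = −67·257 + 84·205
1 = 84·13312 − 4351·257
So 257·(-4351) ≡ 1 (mod 13312), hence d ≡ -4351 ≡ 8961 (mod 13312).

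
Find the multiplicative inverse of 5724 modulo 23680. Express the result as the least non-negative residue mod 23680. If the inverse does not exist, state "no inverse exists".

no inverse exists

Euclidean algorithm on 23680, 5724:
23680 = 4×5724 + 784
5724 = 7×784 + 236
784 = 3×236 + 76
236 = 3×76 + 8
76 = 9×8 + 4
8 = 2×4 + 0
The gcd is 4, not 1, hence no inverse exists.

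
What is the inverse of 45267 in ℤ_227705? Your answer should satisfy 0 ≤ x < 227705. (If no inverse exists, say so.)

Run Euclid on (227705, 45267):
227705 = 5*45267 + 1370
45267 = 33*1370 + 57
1370 = 24*57 + 2
57 = 28*2 + 1
2 = 2*1 + 0
Since gcd(45267, 227705) = 1, back-substitute to write 1 as a combination:
1 = 57 − 28·2
1 = −28·1370 + 673·57
1 = 673·45267 − 22237·1370
1 = −22237·227705 + 111858·45267
So 45267·111858 ≡ 1 (mod 227705).

111858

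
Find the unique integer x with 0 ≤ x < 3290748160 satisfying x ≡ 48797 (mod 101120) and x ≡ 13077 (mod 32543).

837019037

Write x = 48797 + 101120·k. Then 101120·k ≡ 13077 − 48797 ≡ 29366 (mod 32543).
Need 101120⁻¹ mod 32543. Extended Euclid on (32543, 3491):
32543 = 9*3491 + 1124
3491 = 3*1124 + 119
1124 = 9*119 + 53
119 = 2*53 + 13
53 = 4*13 + 1
13 = 13*1 + 0
Back-substitute:
1 = 53 − 4·13
1 = −4·119 + 9·53
1 = 9·1124 − 85·119
1 = −85·3491 + 264·1124
1 = 264·32543 − 2461·3491
101120⁻¹ ≡ 30082 (mod 32543), so k ≡ 30082·29366 ≡ 8277 (mod 32543).
x = 48797 + 101120·8277 = 837019037.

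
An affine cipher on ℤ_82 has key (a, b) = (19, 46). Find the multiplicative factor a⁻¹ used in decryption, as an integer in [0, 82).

Extended Euclidean algorithm:
82 = 4*19 + 6
19 = 3*6 + 1
6 = 6*1 + 0
The gcd is 1. Working backward:
1 = 19 − 3·6
1 = −3·82 + 13·19
So 19·13 ≡ 1 (mod 82).

13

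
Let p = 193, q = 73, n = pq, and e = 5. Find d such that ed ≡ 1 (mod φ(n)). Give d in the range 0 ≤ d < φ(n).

2765

φ(n) = (p−1)(q−1) = 192·72 = 13824.
Need d with 5·d ≡ 1 (mod 13824). Apply the extended Euclidean algorithm:
13824 = 2764·5 + 4
5 = 1·4 + 1
4 = 4·1 + 0
Back-substitute:
1 = 5 − 4
1 = −13824 + 2765·5
So 5·2765 ≡ 1 (mod 13824), hence d = 2765.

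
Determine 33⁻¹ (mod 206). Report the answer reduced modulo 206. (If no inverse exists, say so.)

25

Run Euclid on (206, 33):
206 = 6*33 + 8
33 = 4*8 + 1
8 = 8*1 + 0
Since gcd(33, 206) = 1, back-substitute to write 1 as a combination:
1 = 33 − 4·8
1 = −4·206 + 25·33
So 33·25 ≡ 1 (mod 206).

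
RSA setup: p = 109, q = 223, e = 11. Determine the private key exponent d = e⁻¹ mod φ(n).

6539

φ(n) = (p−1)(q−1) = 108·222 = 23976.
Need d with 11·d ≡ 1 (mod 23976). Apply the extended Euclidean algorithm:
23976 = 2179·11 + 7
11 = 1·7 + 4
7 = 1·4 + 3
4 = 1·3 + 1
3 = 3·1 + 0
Back-substitute:
1 = 4 − 3
1 = −7 + 2·4
1 = 2·11 − 3·7
1 = −3·23976 + 6539·11
So 11·6539 ≡ 1 (mod 23976), hence d = 6539.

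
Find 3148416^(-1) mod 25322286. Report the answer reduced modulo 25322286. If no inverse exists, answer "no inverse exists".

Compute gcd(3148416, 25322286):
25322286 = 8·3148416 + 134958
3148416 = 23·134958 + 44382
134958 = 3·44382 + 1812
44382 = 24·1812 + 894
1812 = 2·894 + 24
894 = 37·24 + 6
24 = 4·6 + 0
gcd(3148416, 25322286) = 6 ≠ 1, so 3148416 has no multiplicative inverse modulo 25322286.

no inverse exists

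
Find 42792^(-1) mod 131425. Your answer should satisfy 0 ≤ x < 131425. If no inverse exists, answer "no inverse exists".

21078

Apply the Euclidean algorithm to 131425 and 42792:
131425 = 3×42792 + 3049
42792 = 14×3049 + 106
3049 = 28×106 + 81
106 = 1×81 + 25
81 = 3×25 + 6
25 = 4×6 + 1
6 = 6×1 + 0
The gcd is 1. Working backward:
1 = 25 − 4·6
1 = −4·81 + 13·25
1 = 13·106 − 17·81
1 = −17·3049 + 489·106
1 = 489·42792 − 6863·3049
1 = −6863·131425 + 21078·42792
So 42792·21078 ≡ 1 (mod 131425).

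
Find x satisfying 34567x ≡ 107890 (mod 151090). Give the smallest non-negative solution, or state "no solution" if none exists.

First find gcd(34567, 151090):
151090 = 4·34567 + 12822
34567 = 2·12822 + 8923
12822 = 1·8923 + 3899
8923 = 2·3899 + 1125
3899 = 3·1125 + 524
1125 = 2·524 + 77
524 = 6·77 + 62
77 = 1·62 + 15
62 = 4·15 + 2
15 = 7·2 + 1
2 = 2·1 + 0
gcd = 1, so a unique solution mod 151090 exists.
Back-substitute for the Bézout coefficients:
1 = 15 − 7·2
1 = −7·62 + 29·15
1 = 29·77 − 36·62
1 = −36·524 + 245·77
1 = 245·1125 − 526·524
1 = −526·3899 + 1823·1125
1 = 1823·8923 − 4172·3899
1 = −4172·12822 + 5995·8923
1 = 5995·34567 − 16162·12822
1 = −16162·151090 + 70643·34567
So 34567·(70643) ≡ 1 (mod 151090), giving 34567⁻¹ ≡ 70643.
x ≡ 34567⁻¹·107890 ≡ 70643·107890 ≡ 89310 (mod 151090).

89310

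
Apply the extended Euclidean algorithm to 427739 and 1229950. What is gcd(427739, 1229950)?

Repeated division:
1229950 = 2*427739 + 374472
427739 = 1*374472 + 53267
374472 = 7*53267 + 1603
53267 = 33*1603 + 368
1603 = 4*368 + 131
368 = 2*131 + 106
131 = 1*106 + 25
106 = 4*25 + 6
25 = 4*6 + 1
6 = 6*1 + 0
gcd(427739, 1229950) = 1.
Express as a combination:
1 = 25 − 4·6
1 = −4·106 + 17·25
1 = 17·131 − 21·106
1 = −21·368 + 59·131
1 = 59·1603 − 257·368
1 = −257·53267 + 8540·1603
1 = 8540·374472 − 60037·53267
1 = −60037·427739 + 68577·374472
1 = 68577·1229950 − 197191·427739
So 1 = (68577)·1229950 + (-197191)·427739.

1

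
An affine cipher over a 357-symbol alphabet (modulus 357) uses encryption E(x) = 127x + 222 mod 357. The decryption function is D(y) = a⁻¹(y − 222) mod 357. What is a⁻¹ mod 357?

gcd(357, 127) by repeated division:
357 = 2*127 + 103
127 = 1*103 + 24
103 = 4*24 + 7
24 = 3*7 + 3
7 = 2*3 + 1
3 = 3*1 + 0
The gcd is 1. Working backward:
1 = 7 − 2·3
1 = −2·24 + 7·7
1 = 7·103 − 30·24
1 = −30·127 + 37·103
1 = 37·357 − 104·127
Thus 127·(-104) ≡ 1 (mod 357); reducing, -104 mod 357 = 253.

253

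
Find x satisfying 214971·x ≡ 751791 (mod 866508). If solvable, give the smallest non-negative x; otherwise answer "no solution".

First find gcd(214971, 866508):
866508 = 4×214971 + 6624
214971 = 32×6624 + 3003
6624 = 2×3003 + 618
3003 = 4×618 + 531
618 = 1×531 + 87
531 = 6×87 + 9
87 = 9×9 + 6
9 = 1×6 + 3
6 = 2×3 + 0
gcd = 3 and 3 | 751791, so solutions exist. Divide through by 3: 71657x ≡ 250597 (mod 288836).
Now find 71657⁻¹ mod 288836:
288836 = 4×71657 + 2208
71657 = 32×2208 + 1001
2208 = 2×1001 + 206
1001 = 4×206 + 177
206 = 1×177 + 29
177 = 6×29 + 3
29 = 9×3 + 2
3 = 1×2 + 1
2 = 2×1 + 0
Back-substitute:
1 = 3 − 2
1 = −29 + 10·3
1 = 10·177 − 61·29
1 = −61·206 + 71·177
1 = 71·1001 − 345·206
1 = −345·2208 + 761·1001
1 = 761·71657 − 24697·2208
1 = −24697·288836 + 99549·71657
So 71657⁻¹ ≡ 99549 (mod 288836).
Then x ≡ 99549·250597 ≡ 204269 (mod 288836); the smallest non-negative solution is x = 204269.

204269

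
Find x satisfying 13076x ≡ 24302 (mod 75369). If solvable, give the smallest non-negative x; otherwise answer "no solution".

no solution

gcd(13076, 75369):
75369 = 5·13076 + 9989
13076 = 1·9989 + 3087
9989 = 3·3087 + 728
3087 = 4·728 + 175
728 = 4·175 + 28
175 = 6·28 + 7
28 = 4·7 + 0
gcd = 7, but 7 ∤ 24302, so the congruence has no solution.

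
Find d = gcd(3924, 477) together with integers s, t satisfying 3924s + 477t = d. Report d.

9

Apply Euclid's algorithm to 3924 and 477:
3924 = 8*477 + 108
477 = 4*108 + 45
108 = 2*45 + 18
45 = 2*18 + 9
18 = 2*9 + 0
gcd(3924, 477) = 9.
Express as a combination:
9 = 45 − 2·18
9 = −2·108 + 5·45
9 = 5·477 − 22·108
9 = −22·3924 + 181·477
So 9 = (-22)·3924 + (181)·477.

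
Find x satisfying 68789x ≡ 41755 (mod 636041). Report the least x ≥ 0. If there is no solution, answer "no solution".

68876

First find gcd(68789, 636041):
636041 = 9*68789 + 16940
68789 = 4*16940 + 1029
16940 = 16*1029 + 476
1029 = 2*476 + 77
476 = 6*77 + 14
77 = 5*14 + 7
14 = 2*7 + 0
gcd = 7 and 7 | 41755, so solutions exist. Divide through by 7: 9827x ≡ 5965 (mod 90863).
Now find 9827⁻¹ mod 90863:
90863 = 9*9827 + 2420
9827 = 4*2420 + 147
2420 = 16*147 + 68
147 = 2*68 + 11
68 = 6*11 + 2
11 = 5*2 + 1
2 = 2*1 + 0
Back-substitute:
1 = 11 − 5·2
1 = −5·68 + 31·11
1 = 31·147 − 67·68
1 = −67·2420 + 1103·147
1 = 1103·9827 − 4479·2420
1 = −4479·90863 + 41414·9827
So 9827⁻¹ ≡ 41414 (mod 90863).
Then x ≡ 41414·5965 ≡ 68876 (mod 90863); the smallest non-negative solution is x = 68876.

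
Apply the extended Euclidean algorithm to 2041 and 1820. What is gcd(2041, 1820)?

Euclidean algorithm:
2041 = 1·1820 + 221
1820 = 8·221 + 52
221 = 4·52 + 13
52 = 4·13 + 0
gcd(2041, 1820) = 13.
Back-substituting:
13 = 221 − 4·52
13 = −4·1820 + 33·221
13 = 33·2041 − 37·1820
So 13 = (33)·2041 + (-37)·1820.

13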